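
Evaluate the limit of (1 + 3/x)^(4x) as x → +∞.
As x → +∞: write (1 + 3/x)^(4x) = ((1 + 3/x)^x)^4 → (e^3)^4 = e^12.
Limit = e^(12).

Final answer: e^(12)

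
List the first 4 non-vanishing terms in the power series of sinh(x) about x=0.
x^7/5040 + x^5/120 + x^3/6 + x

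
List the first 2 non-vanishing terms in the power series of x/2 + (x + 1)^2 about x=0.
5·x/2 + 1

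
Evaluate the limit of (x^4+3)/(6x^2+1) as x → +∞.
This is an ∞/∞ indeterminate form as x → +∞.
Divide numerator and denominator by x^4 and let the lower-order terms vanish; the numerator's degree 4 exceeds the denominator's degree 2, so the quotient diverges.
Limit = ∞.

Final answer: ∞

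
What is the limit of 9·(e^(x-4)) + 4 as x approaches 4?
Direct substitution at x = 4 gives 13.

Final answer: 13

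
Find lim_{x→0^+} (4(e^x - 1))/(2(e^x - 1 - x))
Both numerator and denominator → 0 as x → 0^+; this is a 0/0 indeterminate form.
Expand each to leading order near x = 0: numerator ~ 4·x, denominator ~ x^2.
The limit of the ratio is ∞.

Final answer: ∞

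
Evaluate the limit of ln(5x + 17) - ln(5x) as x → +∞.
This is an ∞ − ∞ indeterminate form.
Combine the logarithms: ln(5x+17) − ln(5x) = ln((5x+17)/(5x)) = ln(1 + 17/(5x)) → ln(1) = 0.
Limit = 0.

Final answer: 0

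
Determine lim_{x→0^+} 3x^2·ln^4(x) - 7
The product is a 0·∞ indeterminate form at x → 0⁺.
Rewrite the product as 3·ln^4(x) / x^(-2) and apply L'Hôpital, or use the standard hierarchy x^(-2) ≫ |ln x|^4 as x → 0⁺.
The indeterminate product → 0, so the limit = -7.

Final answer: -7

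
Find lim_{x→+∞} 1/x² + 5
Evaluate the dominant behaviour as x → +∞; each term tends to a finite value or vanishes.
Limit = 5.

Final answer: 5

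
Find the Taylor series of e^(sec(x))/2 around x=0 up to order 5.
e·x^4/6 + e·x^2/4 + e/2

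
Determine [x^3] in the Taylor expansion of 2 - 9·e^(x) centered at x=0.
Expand to order 3: 2 - 9·e^(x) = -3·x^3/2 - 9·x^2/2 - 9·x - 7 + O(x^4).
The coefficient of x^3 is -3/2.

Final answer: -3/2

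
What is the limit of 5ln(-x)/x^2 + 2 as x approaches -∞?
The quotient is an ∞/∞ indeterminate form as x → -∞.
Compare growth rates of the dominant terms (exponentials ≫ polynomials ≫ logarithms), or apply L'Hôpital's rule; the quotient → 0.
Adding the constant: 0 + 2 = 2. Limit = 2.

Final answer: 2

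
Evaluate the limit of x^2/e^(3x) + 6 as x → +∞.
The quotient is an ∞/∞ indeterminate form as x → +∞.
The exponential denominator e^(3x) dominates the polynomial numerator (e^x ≫ x^2 as x → ∞), so the quotient → 0.
Adding the constant: 0 + 6 = 6. Limit = 6.

Final answer: 6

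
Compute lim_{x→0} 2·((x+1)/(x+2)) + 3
Direct substitution at x = 0 gives 4.

Final answer: 4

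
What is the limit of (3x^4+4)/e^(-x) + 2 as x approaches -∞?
The quotient is an ∞/∞ indeterminate form as x → -∞.
Compare growth rates of the dominant terms (exponentials ≫ polynomials ≫ logarithms), or apply L'Hôpital's rule; the quotient → 0.
Adding the constant: 0 + 2 = 2. Limit = 2.

Final answer: 2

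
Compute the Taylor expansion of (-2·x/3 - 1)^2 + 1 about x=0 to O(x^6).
4·x^2/9 + 4·x/3 + 2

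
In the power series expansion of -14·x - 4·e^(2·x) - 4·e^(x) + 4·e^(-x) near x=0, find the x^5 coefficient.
Expand to order 5: -14·x - 4·e^(2·x) - 4·e^(x) + 4·e^(-x) = -17·x^5/15 - 8·x^4/3 - 20·x^3/3 - 8·x^2 - 30·x - 4 + O(x^6).
The coefficient of x^5 is -17/15.

Final answer: -17/15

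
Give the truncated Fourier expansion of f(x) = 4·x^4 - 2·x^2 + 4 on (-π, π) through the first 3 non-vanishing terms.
(200 - 32·π^2)·cos(x) + (-14 + 8·π^2)·cos(2·x) - 2·π^2/3 + 4 + 4·π^4/5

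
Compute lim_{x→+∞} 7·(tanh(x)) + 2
Evaluate the dominant behaviour as x → +∞; each term tends to a finite value or vanishes.
Limit = 9.

Final answer: 9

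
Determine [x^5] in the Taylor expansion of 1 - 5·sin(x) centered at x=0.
Expand to order 5: 1 - 5·sin(x) = -x^5/24 + 5·x^3/6 - 5·x + 1 + O(x^6).
The coefficient of x^5 is -1/24.

Final answer: -1/24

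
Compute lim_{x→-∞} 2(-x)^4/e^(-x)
This is an ∞/∞ indeterminate form as x → -∞.
Compare growth rates of the dominant terms (exponentials ≫ polynomials ≫ logarithms), or apply L'Hôpital's rule; the quotient → 0.
Limit = 0.

Final answer: 0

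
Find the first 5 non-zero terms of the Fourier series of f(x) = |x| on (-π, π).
-4·cos(x)/π - 4·cos(3·x)/(9·π) - 4·cos(5·x)/(25·π) - 4·cos(7·x)/(49·π) + π/2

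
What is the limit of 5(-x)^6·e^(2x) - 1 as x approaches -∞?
The product is a 0·∞ indeterminate form at x → -∞.
Rewrite the product as 5(-x)^6 / e^(-2x) (an ∞/∞ form) and apply L'Hôpital, or use the standard hierarchy e^(2|x|) ≫ |(-x)^6| as x → -∞.
The indeterminate product → 0, so the limit = -1.

Final answer: -1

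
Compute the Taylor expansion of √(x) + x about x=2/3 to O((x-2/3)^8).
2/3 + √(6)/3 + (√(6)/4 + 1)·(x - 2/3) - 3·√(6)·(x - 2/3)^2/32 + 9·√(6)·(x - 2/3)^3/128 - 135·√(6)·(x - 2/3)^4/2048 + 567·√(6)·(x - 2/3)^5/8192 - 5103·√(6)·(x - 2/3)^6/65536 + 24057·√(6)·(x - 2/3)^7/262144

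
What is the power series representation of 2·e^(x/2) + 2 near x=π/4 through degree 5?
2 + 2·e^(π/8) + e^(π/8)·(x - π/4) + e^(π/8)·(x - π/4)^2/4 + e^(π/8)·(x - π/4)^3/24 + e^(π/8)·(x - π/4)^4/192 + e^(π/8)·(x - π/4)^5/1920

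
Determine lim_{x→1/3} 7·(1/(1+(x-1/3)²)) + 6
Direct substitution at x = 1/3 gives 13.

Final answer: 13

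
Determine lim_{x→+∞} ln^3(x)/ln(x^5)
This is an ∞/∞ indeterminate form as x → +∞.
Write ln(x^5) = 5·ln(x), reducing the quotient to ln^2(x)/5 → ∞.
Limit = ∞.

Final answer: ∞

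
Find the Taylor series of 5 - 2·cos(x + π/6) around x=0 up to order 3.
-x^3/6 + √(3)·x^2/2 + x - √(3) + 5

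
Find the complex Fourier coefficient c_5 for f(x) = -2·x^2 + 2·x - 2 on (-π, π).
Compute the real Fourier coefficients first: a_5 = 8/25, b_5 = 4/5.
Then c_5 = (a_5 − i·b_5)/2 = 4/25 - 2·i/5.

Final answer: 4/25 - 2·i/5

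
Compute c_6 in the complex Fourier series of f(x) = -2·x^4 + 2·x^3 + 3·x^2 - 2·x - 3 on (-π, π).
Compute the real Fourier coefficients first: a_6 = 11/27 - 4·π^2/9, b_6 = 7/9 - 2·π^2/3.
Then c_6 = (a_6 − i·b_6)/2 = -2·π^2/9 + 11/54 - 7·i/18 + i·π^2/3.

Final answer: -2·π^2/9 + 11/54 - 7·i/18 + i·π^2/3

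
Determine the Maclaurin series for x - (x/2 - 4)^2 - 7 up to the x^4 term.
-x^2/4 + 5·x - 23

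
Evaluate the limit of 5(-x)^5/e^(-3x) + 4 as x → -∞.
The quotient is an ∞/∞ indeterminate form as x → -∞.
Compare growth rates of the dominant terms (exponentials ≫ polynomials ≫ logarithms), or apply L'Hôpital's rule; the quotient → 0.
Adding the constant: 0 + 4 = 4. Limit = 4.

Final answer: 4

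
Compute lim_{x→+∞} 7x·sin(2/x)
As x → +∞: let u = 2/x → 0⁺; then 7·x·sin(2/x) = 7·2·sin(u)/u → 7·2·1 = 14.
Limit = 14.

Final answer: 14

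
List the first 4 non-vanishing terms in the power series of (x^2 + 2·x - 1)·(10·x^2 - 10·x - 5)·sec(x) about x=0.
-155·x^4/24 + 10·x^3 - 65·x^2/2 + 5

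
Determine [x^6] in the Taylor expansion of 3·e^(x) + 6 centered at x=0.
Expand to order 6: 3·e^(x) + 6 = x^6/240 + x^5/40 + x^4/8 + x^3/2 + 3·x^2/2 + 3·x + 9 + O(x^7).
The coefficient of x^6 is 1/240.

Final answer: 1/240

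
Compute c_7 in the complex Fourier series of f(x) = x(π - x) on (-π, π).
Compute the real Fourier coefficients first: a_7 = 4/49, b_7 = 2·π/7.
Then c_7 = (a_7 − i·b_7)/2 = 2/49 - i·π/7.

Final answer: 2/49 - i·π/7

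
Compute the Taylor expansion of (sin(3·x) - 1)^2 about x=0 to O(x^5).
-27·x^4 + 9·x^3 + 9·x^2 - 6·x + 1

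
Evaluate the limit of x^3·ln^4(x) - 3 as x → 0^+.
The product is a 0·∞ indeterminate form at x → 0⁺.
Rewrite the product as ln^4(x) / x^(-3) and apply L'Hôpital, or use the standard hierarchy x^(-3) ≫ |ln x|^4 as x → 0⁺.
The indeterminate product → 0, so the limit = -3.

Final answer: -3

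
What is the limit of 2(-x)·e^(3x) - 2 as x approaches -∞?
The product is a 0·∞ indeterminate form at x → -∞.
Rewrite the product as 2(-x) / e^(-3x) (an ∞/∞ form) and apply L'Hôpital, or use the standard hierarchy e^(3|x|) ≫ |(-x)| as x → -∞.
The indeterminate product → 0, so the limit = -2.

Final answer: -2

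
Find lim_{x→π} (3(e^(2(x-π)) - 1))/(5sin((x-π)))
Both numerator and denominator → 0 as x → π; this is a 0/0 indeterminate form.
Expand each to leading order near x = π: numerator ~ 6·(x - π), denominator ~ 5·(x - π).
The limit of the ratio is 6/5.

Final answer: 6/5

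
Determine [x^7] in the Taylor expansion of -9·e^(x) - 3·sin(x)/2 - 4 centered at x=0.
Expand to order 7: -9·e^(x) - 3·sin(x)/2 - 4 = -x^7/672 - x^6/80 - 7·x^5/80 - 3·x^4/8 - 5·x^3/4 - 9·x^2/2 - 21·x/2 - 13 + O(x^8).
The coefficient of x^7 is -1/672.

Final answer: -1/672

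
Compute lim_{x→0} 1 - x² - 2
Direct substitution at x = 0 gives -1.

Final answer: -1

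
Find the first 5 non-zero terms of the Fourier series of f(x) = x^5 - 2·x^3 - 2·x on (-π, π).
(-44·π^2 + 2·π^4 + 260)·sin(x) + (-π^4 - 17/2 + 7·π^2)·sin(2·x) + (-76·π^2/27 + 44/81 + 2·π^4/3)·sin(3·x) + (-π^4/2 + 25/64 + 13·π^2/8)·sin(4·x) + (-28·π^2/25 - 332/625 + 2·π^4/5)·sin(5·x)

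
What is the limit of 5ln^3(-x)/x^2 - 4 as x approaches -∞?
The quotient is an ∞/∞ indeterminate form as x → -∞.
Compare growth rates of the dominant terms (exponentials ≫ polynomials ≫ logarithms), or apply L'Hôpital's rule; the quotient → 0.
Adding the constant: 0 - 4 = -4. Limit = -4.

Final answer: -4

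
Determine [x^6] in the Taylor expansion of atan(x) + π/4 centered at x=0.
Expand to order 6: atan(x) + π/4 = x^5/5 - x^3/3 + x + π/4 + O(x^7).
The coefficient of x^6 is 0.

Final answer: 0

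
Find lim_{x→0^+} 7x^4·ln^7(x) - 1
The product is a 0·∞ indeterminate form at x → 0⁺.
Rewrite the product as 7·ln^7(x) / x^(-4) and apply L'Hôpital, or use the standard hierarchy x^(-4) ≫ |ln x|^7 as x → 0⁺.
The indeterminate product → 0, so the limit = -1.

Final answer: -1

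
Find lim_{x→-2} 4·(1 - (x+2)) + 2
Direct substitution at x = -2 gives 6.

Final answer: 6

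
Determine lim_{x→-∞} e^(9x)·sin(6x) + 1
Evaluate the dominant behaviour as x → -∞; each term tends to a finite value or vanishes.
Limit = 1.

Final answer: 1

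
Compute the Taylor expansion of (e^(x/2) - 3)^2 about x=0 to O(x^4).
x^3/24 - x^2/4 - 2·x + 4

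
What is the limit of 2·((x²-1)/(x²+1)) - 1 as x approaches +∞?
Evaluate the dominant behaviour as x → +∞; each term tends to a finite value or vanishes.
Limit = 1.

Final answer: 1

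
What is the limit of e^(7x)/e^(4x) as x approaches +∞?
This is an ∞/∞ indeterminate form as x → +∞.
Rewrite e^(7x)/e^(4x) = e^((7−4)x) = e^(3x); the exponent coefficient is 3 > 0 so e^(3x) → ∞.
Limit = ∞.

Final answer: ∞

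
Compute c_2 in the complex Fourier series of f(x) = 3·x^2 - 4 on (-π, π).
Compute the real Fourier coefficients first: a_2 = 3, b_2 = 0.
Then c_2 = (a_2 − i·b_2)/2 = 3/2.

Final answer: 3/2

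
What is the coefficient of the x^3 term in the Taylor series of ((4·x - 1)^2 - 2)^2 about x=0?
Expand to order 3: ((4·x - 1)^2 - 2)^2 = -256·x^3 + 32·x^2 + 16·x + 1 + O(x^4).
The coefficient of x^3 is -256.

Final answer: -256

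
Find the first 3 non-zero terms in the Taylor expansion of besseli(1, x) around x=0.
x^5/384 + x^3/16 + x/2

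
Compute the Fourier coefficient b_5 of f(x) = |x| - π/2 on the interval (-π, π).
b_5 = (1/π) ∫_{-π}^{π} f(x)·sin(5x) dx.
Evaluate the integral (use parity and integration by parts as needed): b_5 = 0.

Final answer: 0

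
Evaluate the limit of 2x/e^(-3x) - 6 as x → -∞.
The quotient is an ∞/∞ indeterminate form as x → -∞.
Compare growth rates of the dominant terms (exponentials ≫ polynomials ≫ logarithms), or apply L'Hôpital's rule; the quotient → 0.
Adding the constant: 0 - 6 = -6. Limit = -6.

Final answer: -6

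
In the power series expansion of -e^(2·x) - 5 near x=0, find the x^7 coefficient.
Expand to order 7: -e^(2·x) - 5 = -8·x^7/315 - 4·x^6/45 - 4·x^5/15 - 2·x^4/3 - 4·x^3/3 - 2·x^2 - 2·x - 6 + O(x^8).
The coefficient of x^7 is -8/315.

Final answer: -8/315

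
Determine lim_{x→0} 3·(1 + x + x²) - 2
Direct substitution at x = 0 gives 1.

Final answer: 1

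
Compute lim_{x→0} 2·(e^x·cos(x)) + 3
Direct substitution at x = 0 gives 5.

Final answer: 5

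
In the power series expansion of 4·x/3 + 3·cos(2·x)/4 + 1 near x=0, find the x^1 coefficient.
Expand to order 1: 4·x/3 + 3·cos(2·x)/4 + 1 = 4·x/3 + 7/4 + O(x^2).
The coefficient of x^1 is 4/3.

Final answer: 4/3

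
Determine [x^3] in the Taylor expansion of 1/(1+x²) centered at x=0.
Expand to order 3: 1/(1+x²) = 1 - x^2 + O(x^4).
The coefficient of x^3 is 0.

Final answer: 0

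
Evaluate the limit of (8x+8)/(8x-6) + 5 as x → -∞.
Evaluate the dominant behaviour as x → -∞; each term tends to a finite value or vanishes.
Limit = 6.

Final answer: 6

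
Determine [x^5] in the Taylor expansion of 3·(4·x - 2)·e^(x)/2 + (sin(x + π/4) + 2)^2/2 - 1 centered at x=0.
Expand to order 5: 3·(4·x - 2)·e^(x)/2 + (sin(x + π/4) + 2)^2/2 - 1 = x^5·((√(2)/2 + 2)^2·(√(2)/(120·(√(2)/2 + 2)) + 1/(8·(√(2)/2 + 2)^2))/2 + 9/40) + x^4·((√(2)/2 + 2)^2·(-1/(24·(√(2)/2 + 2)^2) + √(2)/(24·(√(2)/2 + 2)))/2 + 7/8) + x^3·((√(2)/2 + 2)^2·(-√(2)/(6·(√(2)/2 + 2)) - 1/(2·(√(2)/2 + 2)^2))/2 + 5/2) + x^2·((√(2)/2 + 2)^2·(-√(2)/(2·(√(2)/2 + 2)) + 1/(2·(√(2)/2 + 2)^2))/2 + 9/2) + x·(√(2)·(√(2)/2 + 2)/2 + 3) - 4 + (√(2)/2 + 2)^2/2 + O(x^6).
The coefficient of x^5 is (√(2)/2 + 2)^2·(√(2)/(120·(√(2)/2 + 2)) + 1/(8·(√(2)/2 + 2)^2))/2 + 9/40.

Final answer: (√(2)/2 + 2)^2·(√(2)/(120·(√(2)/2 + 2)) + 1/(8·(√(2)/2 + 2)^2))/2 + 9/40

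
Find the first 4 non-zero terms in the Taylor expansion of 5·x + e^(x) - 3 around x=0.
x^3/6 + x^2/2 + 6·x - 2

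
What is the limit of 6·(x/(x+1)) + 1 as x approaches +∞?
Evaluate the dominant behaviour as x → +∞; each term tends to a finite value or vanishes.
Limit = 7.

Final answer: 7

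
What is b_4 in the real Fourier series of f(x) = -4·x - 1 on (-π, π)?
b_4 = (1/π) ∫_{-π}^{π} f(x)·sin(4x) dx.
Evaluate the integral (use parity and integration by parts as needed): b_4 = 2.

Final answer: 2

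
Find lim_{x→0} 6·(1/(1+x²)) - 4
Direct substitution at x = 0 gives 2.

Final answer: 2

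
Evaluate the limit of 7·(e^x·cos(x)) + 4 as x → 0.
Direct substitution at x = 0 gives 11.

Final answer: 11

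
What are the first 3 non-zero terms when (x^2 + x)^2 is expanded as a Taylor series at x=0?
x^4 + 2·x^3 + x^2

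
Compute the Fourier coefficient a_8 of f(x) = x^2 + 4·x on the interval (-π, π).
a_8 = (1/π) ∫_{-π}^{π} f(x)·cos(8x) dx.
Evaluate the integral (use parity and integration by parts as needed): a_8 = 1/16.

Final answer: 1/16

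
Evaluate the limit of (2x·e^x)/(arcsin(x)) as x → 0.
Both numerator and denominator → 0 as x → 0; this is a 0/0 indeterminate form.
Expand each to leading order near x = 0: numerator ~ 2·x, denominator ~ x.
The limit of the ratio is 2.

Final answer: 2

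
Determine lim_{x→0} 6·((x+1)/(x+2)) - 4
Direct substitution at x = 0 gives -1.

Final answer: -1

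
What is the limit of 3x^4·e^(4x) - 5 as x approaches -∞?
The product is a 0·∞ indeterminate form at x → -∞.
Rewrite the product as 3x^4 / e^(-4x) (an ∞/∞ form) and apply L'Hôpital, or use the standard hierarchy e^(4|x|) ≫ |x^4| as x → -∞.
The indeterminate product → 0, so the limit = -5.

Final answer: -5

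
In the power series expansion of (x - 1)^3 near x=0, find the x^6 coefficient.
Expand to order 6: (x - 1)^3 = x^3 - 3·x^2 + 3·x - 1 + O(x^7).
The coefficient of x^6 is 0.

Final answer: 0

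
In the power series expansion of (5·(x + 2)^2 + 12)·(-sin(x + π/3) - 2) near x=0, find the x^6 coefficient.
Expand to order 6: (5·(x + 2)^2 + 12)·(-sin(x + π/3) - 2) = x^6·(-59·√(3)/720 - 1/12) + x^5·(17/60 - 5·√(3)/12) + x^4·(7·√(3)/12 + 5/3) + x^3·(1/6 + 5·√(3)) + x^2·(-20 + 11·√(3)/2) + x·(-56 - 10·√(3)) - 64 - 16·√(3) + O(x^7).
The coefficient of x^6 is -59·√(3)/720 - 1/12.

Final answer: -59·√(3)/720 - 1/12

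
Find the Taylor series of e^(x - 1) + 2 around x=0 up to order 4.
x^4·e^(-1)/24 + x^3·e^(-1)/6 + x^2·e^(-1)/2 + x·e^(-1) + e^(-1) + 2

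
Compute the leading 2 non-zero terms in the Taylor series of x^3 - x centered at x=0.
x^3 - x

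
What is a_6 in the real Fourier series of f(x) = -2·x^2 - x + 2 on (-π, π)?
a_6 = (1/π) ∫_{-π}^{π} f(x)·cos(6x) dx.
Evaluate the integral (use parity and integration by parts as needed): a_6 = -2/9.

Final answer: -2/9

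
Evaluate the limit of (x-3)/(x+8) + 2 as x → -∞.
Evaluate the dominant behaviour as x → -∞; each term tends to a finite value or vanishes.
Limit = 3.

Final answer: 3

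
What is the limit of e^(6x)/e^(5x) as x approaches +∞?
This is an ∞/∞ indeterminate form as x → +∞.
Rewrite e^(6x)/e^(5x) = e^((6−5)x) = e^(x); the exponent coefficient is 1 > 0 so e^(x) → ∞.
Limit = ∞.

Final answer: ∞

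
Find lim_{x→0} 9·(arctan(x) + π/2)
Direct substitution at x = 0 gives 9·π/2.

Final answer: 9·π/2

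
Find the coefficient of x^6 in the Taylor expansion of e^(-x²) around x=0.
Expand to order 6: e^(-x²) = -x^6/6 + x^4/2 - x^2 + 1 + O(x^7).
The coefficient of x^6 is -1/6.

Final answer: -1/6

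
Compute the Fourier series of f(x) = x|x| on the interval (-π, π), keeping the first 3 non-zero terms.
(-8 + 2·π^2)·sin(x)/π - π·sin(2·x) + (-8 + 18·π^2)·sin(3·x)/(27·π)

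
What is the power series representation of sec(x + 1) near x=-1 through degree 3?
1 + (x + 1)^2/2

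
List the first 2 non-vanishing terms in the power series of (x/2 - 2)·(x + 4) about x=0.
x^2/2 - 8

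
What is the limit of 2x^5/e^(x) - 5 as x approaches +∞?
The quotient is an ∞/∞ indeterminate form as x → +∞.
The exponential denominator e^(x) dominates the polynomial numerator (e^x ≫ x^5 as x → ∞), so the quotient → 0.
Adding the constant: 0 - 5 = -5. Limit = -5.

Final answer: -5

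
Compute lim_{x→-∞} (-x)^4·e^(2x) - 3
The product is a 0·∞ indeterminate form at x → -∞.
Rewrite the product as (-x)^4 / e^(-2x) (an ∞/∞ form) and apply L'Hôpital, or use the standard hierarchy e^(2|x|) ≫ |(-x)^4| as x → -∞.
The indeterminate product → 0, so the limit = -3.

Final answer: -3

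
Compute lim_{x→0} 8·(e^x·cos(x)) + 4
Direct substitution at x = 0 gives 12.

Final answer: 12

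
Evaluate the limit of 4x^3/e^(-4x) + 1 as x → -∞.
The quotient is an ∞/∞ indeterminate form as x → -∞.
Compare growth rates of the dominant terms (exponentials ≫ polynomials ≫ logarithms), or apply L'Hôpital's rule; the quotient → 0.
Adding the constant: 0 + 1 = 1. Limit = 1.

Final answer: 1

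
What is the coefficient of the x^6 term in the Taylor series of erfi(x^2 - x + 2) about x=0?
Expand to order 6: erfi(x^2 - x + 2) = 477·x^6·e^(4)/(5·√(π)) - 55·x^5·e^(4)/√(π) + 88·x^4·e^(4)/(3·√(π)) - 14·x^3·e^(4)/√(π) + 6·x^2·e^(4)/√(π) - 2·x·e^(4)/√(π) + erfi(2) + O(x^7).
The coefficient of x^6 is 477·e^(4)/(5·√(π)).

Final answer: 477·e^(4)/(5·√(π))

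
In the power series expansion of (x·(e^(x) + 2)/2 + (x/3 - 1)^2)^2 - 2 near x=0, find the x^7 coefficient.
Expand to order 7: (x·(e^(x) + 2)/2 + (x/3 - 1)^2)^2 - 2 = 163·x^7/2160 + 28·x^6/135 + 35·x^5/72 + 155·x^4/162 + 41·x^3/27 + 23·x^2/12 + 5·x/3 - 1 + O(x^8).
The coefficient of x^7 is 163/2160.

Final answer: 163/2160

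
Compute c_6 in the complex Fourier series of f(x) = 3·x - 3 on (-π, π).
Compute the real Fourier coefficients first: a_6 = 0, b_6 = -1.
Then c_6 = (a_6 − i·b_6)/2 = i/2.

Final answer: i/2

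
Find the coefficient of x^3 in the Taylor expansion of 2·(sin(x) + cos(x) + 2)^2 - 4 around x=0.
Expand to order 3: 2·(sin(x) + cos(x) + 2)^2 - 4 = -4·x^3 - 4·x^2 + 12·x + 14 + O(x^4).
The coefficient of x^3 is -4.

Final answer: -4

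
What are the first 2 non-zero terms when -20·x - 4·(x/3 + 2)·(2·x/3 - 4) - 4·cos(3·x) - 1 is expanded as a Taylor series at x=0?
27 - 20·x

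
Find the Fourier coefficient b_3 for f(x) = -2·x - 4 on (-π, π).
b_3 = (1/π) ∫_{-π}^{π} f(x)·sin(3x) dx.
Evaluate the integral (use parity and integration by parts as needed): b_3 = -4/3.

Final answer: -4/3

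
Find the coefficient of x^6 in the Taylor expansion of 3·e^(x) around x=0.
Expand to order 6: 3·e^(x) = x^6/240 + x^5/40 + x^4/8 + x^3/2 + 3·x^2/2 + 3·x + 3 + O(x^7).
The coefficient of x^6 is 1/240.

Final answer: 1/240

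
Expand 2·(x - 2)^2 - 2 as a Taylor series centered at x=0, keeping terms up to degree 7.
2·x^2 - 8·x + 6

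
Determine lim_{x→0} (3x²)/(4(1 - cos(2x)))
Both numerator and denominator → 0 as x → 0; this is a 0/0 indeterminate form.
Expand each to leading order near x = 0: numerator ~ 3·x^2, denominator ~ 8·x^2.
The limit of the ratio is 3/8.

Final answer: 3/8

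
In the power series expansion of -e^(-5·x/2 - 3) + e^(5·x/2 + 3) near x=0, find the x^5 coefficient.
Expand to order 5: -e^(-5·x/2 - 3) + e^(5·x/2 + 3) = x^5·(625·e^(-3)/768 + 625·e^(3)/768) + x^4·(-625·e^(-3)/384 + 625·e^(3)/384) + x^3·(125·e^(-3)/48 + 125·e^(3)/48) + x^2·(-25·e^(-3)/8 + 25·e^(3)/8) + x·(5·e^(-3)/2 + 5·e^(3)/2) - e^(-3) + e^(3) + O(x^6).
The coefficient of x^5 is 625·e^(-3)/768 + 625·e^(3)/768.

Final answer: 625·e^(-3)/768 + 625·e^(3)/768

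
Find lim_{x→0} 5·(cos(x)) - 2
Direct substitution at x = 0 gives 3.

Final answer: 3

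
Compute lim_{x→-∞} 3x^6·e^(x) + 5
The product is a 0·∞ indeterminate form at x → -∞.
Rewrite the product as 3x^6 / e^(-x) (an ∞/∞ form) and apply L'Hôpital, or use the standard hierarchy e^(|x|) ≫ |x^6| as x → -∞.
The indeterminate product → 0, so the limit = 5.

Final answer: 5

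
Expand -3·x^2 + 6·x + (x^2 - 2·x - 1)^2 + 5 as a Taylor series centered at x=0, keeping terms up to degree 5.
x^4 - 4·x^3 - x^2 + 10·x + 6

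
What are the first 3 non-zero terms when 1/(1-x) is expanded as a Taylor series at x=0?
x^2 + x + 1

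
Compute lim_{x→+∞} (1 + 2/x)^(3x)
As x → +∞: write (1 + 2/x)^(3x) = ((1 + 2/x)^x)^3 → (e^2)^3 = e^6.
Limit = e^(6).

Final answer: e^(6)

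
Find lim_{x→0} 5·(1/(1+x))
Direct substitution at x = 0 gives 5.

Final answer: 5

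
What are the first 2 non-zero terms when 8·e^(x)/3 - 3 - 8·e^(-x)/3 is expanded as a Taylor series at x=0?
16·x/3 - 3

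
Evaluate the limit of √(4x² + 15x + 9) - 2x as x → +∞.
As x → +∞: multiply by the conjugate to get (15x+9)/(√(4x²+15x+9)+2x); the denominator ~ 4x, so the limit is 15/4.
Limit = 15/4.

Final answer: 15/4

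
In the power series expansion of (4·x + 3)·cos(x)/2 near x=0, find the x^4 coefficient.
Expand to order 4: (4·x + 3)·cos(x)/2 = x^4/16 - x^3 - 3·x^2/4 + 2·x + 3/2 + O(x^5).
The coefficient of x^4 is 1/16.

Final answer: 1/16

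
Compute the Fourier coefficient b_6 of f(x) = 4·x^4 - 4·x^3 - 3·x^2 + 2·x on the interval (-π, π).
b_6 = (1/π) ∫_{-π}^{π} f(x)·sin(6x) dx.
Evaluate the integral (use parity and integration by parts as needed): b_6 = -8/9 + 4·π^2/3.

Final answer: -8/9 + 4·π^2/3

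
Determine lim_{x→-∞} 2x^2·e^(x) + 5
The product is a 0·∞ indeterminate form at x → -∞.
Rewrite the product as 2x^2 / e^(-x) (an ∞/∞ form) and apply L'Hôpital, or use the standard hierarchy e^(|x|) ≫ |x^2| as x → -∞.
The indeterminate product → 0, so the limit = 5.

Final answer: 5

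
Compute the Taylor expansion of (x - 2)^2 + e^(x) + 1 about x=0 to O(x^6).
x^5/120 + x^4/24 + x^3/6 + 3·x^2/2 - 3·x + 6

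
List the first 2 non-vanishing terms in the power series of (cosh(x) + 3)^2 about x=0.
4·x^2 + 16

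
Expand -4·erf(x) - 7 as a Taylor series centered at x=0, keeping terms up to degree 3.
8·x^3/(3·√(π)) - 8·x/√(π) - 7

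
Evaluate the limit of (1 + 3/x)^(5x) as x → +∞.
As x → +∞: write (1 + 3/x)^(5x) = ((1 + 3/x)^x)^5 → (e^3)^5 = e^15.
Limit = e^(15).

Final answer: e^(15)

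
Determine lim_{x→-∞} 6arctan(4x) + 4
Evaluate the dominant behaviour as x → -∞; each term tends to a finite value or vanishes.
Limit = 4 - 3·π.

Final answer: 4 - 3·π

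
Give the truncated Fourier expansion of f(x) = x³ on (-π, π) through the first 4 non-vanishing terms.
(-12 + 2·π^2)·sin(x) + (3/2 - π^2)·sin(2·x) + (-4/9 + 2·π^2/3)·sin(3·x) + (3/16 - π^2/2)·sin(4·x)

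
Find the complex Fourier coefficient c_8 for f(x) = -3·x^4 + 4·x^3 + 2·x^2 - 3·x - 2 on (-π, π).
Compute the real Fourier coefficients first: a_8 = 41/256 - 3·π^2/8, b_8 = 27/32 - π^2.
Then c_8 = (a_8 − i·b_8)/2 = -3·π^2/16 + 41/512 - 27·i/64 + i·π^2/2.

Final answer: -3·π^2/16 + 41/512 - 27·i/64 + i·π^2/2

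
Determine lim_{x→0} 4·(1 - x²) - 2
Direct substitution at x = 0 gives 2.

Final answer: 2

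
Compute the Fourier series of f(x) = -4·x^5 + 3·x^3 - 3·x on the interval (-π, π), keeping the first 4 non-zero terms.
(-1002 - 8·π^4 + 166·π^2)·sin(x) + (-23·π^2 + 75/2 + 4·π^4)·sin(2·x) + (-8·π^4/3 - 590/81 + 214·π^2/27)·sin(3·x) + (-4·π^2 + 3 + 2·π^4)·sin(4·x)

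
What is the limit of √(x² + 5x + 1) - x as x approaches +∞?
As x → +∞: multiply by the conjugate to get (5x+1)/(√(x²+5x+1)+x); the denominator ~ 2x, so the limit is 5/2.
Limit = 5/2.

Final answer: 5/2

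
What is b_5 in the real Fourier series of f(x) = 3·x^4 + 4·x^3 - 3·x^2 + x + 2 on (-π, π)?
b_5 = (1/π) ∫_{-π}^{π} f(x)·sin(5x) dx.
Evaluate the integral (use parity and integration by parts as needed): b_5 = 2/125 + 8·π^2/5.

Final answer: 2/125 + 8·π^2/5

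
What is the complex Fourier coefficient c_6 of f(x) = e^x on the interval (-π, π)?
Compute the real Fourier coefficients first: a_6 = (-1 + e^(2·π))·e^(-π)/(37·π), b_6 = (6 - 6·e^(2·π))·e^(-π)/(37·π).
Then c_6 = (a_6 − i·b_6)/2 = -e^(-π)/(74·π) + e^(π)/(74·π) - 3·i·e^(-π)/(37·π) + 3·i·e^(π)/(37·π).

Final answer: -e^(-π)/(74·π) + e^(π)/(74·π) - 3·i·e^(-π)/(37·π) + 3·i·e^(π)/(37·π)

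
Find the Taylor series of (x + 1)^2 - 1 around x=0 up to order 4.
x^2 + 2·x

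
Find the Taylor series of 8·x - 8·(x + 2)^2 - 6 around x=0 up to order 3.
-8·x^2 - 24·x - 38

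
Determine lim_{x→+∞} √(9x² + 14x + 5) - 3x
As x → +∞: multiply by the conjugate to get (14x+5)/(√(9x²+14x+5)+3x); the denominator ~ 6x, so the limit is 14/6 = 7/3.
Limit = 7/3.

Final answer: 7/3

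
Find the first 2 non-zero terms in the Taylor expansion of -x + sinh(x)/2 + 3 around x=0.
3 - x/2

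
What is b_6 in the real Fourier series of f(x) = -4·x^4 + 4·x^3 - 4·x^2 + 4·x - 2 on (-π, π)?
b_6 = (1/π) ∫_{-π}^{π} f(x)·sin(6x) dx.
Evaluate the integral (use parity and integration by parts as needed): b_6 = -4·π^2/3 - 10/9.

Final answer: -4·π^2/3 - 10/9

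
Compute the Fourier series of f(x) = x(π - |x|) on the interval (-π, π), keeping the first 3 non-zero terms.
8·sin(x)/π + 8·sin(3·x)/(27·π) + 8·sin(5·x)/(125·π)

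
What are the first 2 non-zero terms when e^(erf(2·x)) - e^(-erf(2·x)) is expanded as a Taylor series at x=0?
x^3·(-32/(3·√(π)) + 64/(3·π^(3/2))) + 8·x/√(π)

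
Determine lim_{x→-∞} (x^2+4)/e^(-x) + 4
The quotient is an ∞/∞ indeterminate form as x → -∞.
Compare growth rates of the dominant terms (exponentials ≫ polynomials ≫ logarithms), or apply L'Hôpital's rule; the quotient → 0.
Adding the constant: 0 + 4 = 4. Limit = 4.

Final answer: 4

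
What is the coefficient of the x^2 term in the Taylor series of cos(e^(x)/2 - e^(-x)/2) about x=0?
-1/2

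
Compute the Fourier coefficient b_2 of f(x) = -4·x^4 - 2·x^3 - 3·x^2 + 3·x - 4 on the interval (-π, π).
b_2 = (1/π) ∫_{-π}^{π} f(x)·sin(2x) dx.
Evaluate the integral (use parity and integration by parts as needed): b_2 = -6 + 2·π^2.

Final answer: -6 + 2·π^2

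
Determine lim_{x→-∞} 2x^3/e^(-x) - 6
The quotient is an ∞/∞ indeterminate form as x → -∞.
Compare growth rates of the dominant terms (exponentials ≫ polynomials ≫ logarithms), or apply L'Hôpital's rule; the quotient → 0.
Adding the constant: 0 - 6 = -6. Limit = -6.

Final answer: -6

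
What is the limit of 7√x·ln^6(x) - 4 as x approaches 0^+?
The product is a 0·∞ indeterminate form at x → 0⁺.
Rewrite the product as 7·ln^6(x) / x^(-1/2) and apply L'Hôpital, or use the standard hierarchy x^(-1/2) ≫ |ln x|^6 as x → 0⁺.
The indeterminate product → 0, so the limit = -4.

Final answer: -4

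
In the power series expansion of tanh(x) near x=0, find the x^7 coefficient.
Expand to order 7: tanh(x) = -17·x^7/315 + 2·x^5/15 - x^3/3 + x + O(x^8).
The coefficient of x^7 is -17/315.

Final answer: -17/315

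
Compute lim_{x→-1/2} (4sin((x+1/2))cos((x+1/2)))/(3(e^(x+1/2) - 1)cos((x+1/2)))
Both numerator and denominator → 0 as x → -1/2; this is a 0/0 indeterminate form.
Expand each to leading order near x = -1/2: numerator ~ 4·(x + 1/2), denominator ~ 3·(x + 1/2).
The limit of the ratio is 4/3.

Final answer: 4/3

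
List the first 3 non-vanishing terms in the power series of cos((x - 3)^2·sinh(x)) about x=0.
54·x^3 - 81·x^2/2 + 1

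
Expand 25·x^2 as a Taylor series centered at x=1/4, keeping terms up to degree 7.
25/16 + 25·(x - 1/4)/2 + 25·(x - 1/4)^2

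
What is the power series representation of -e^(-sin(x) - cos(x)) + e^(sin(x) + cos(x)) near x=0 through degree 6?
x^6·(17·e^(-1)/720 + 71·e/720) + x^5·(e^(-1)/60 + e/10) + x^4·(-5·e/24 - 5·e^(-1)/24) + x^3·(-e/2 + e^(-1)/2) - x^2·e^(-1) + x·(e^(-1) + e) - e^(-1) + e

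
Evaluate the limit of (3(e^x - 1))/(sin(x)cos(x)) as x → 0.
Both numerator and denominator → 0 as x → 0; this is a 0/0 indeterminate form.
Expand each to leading order near x = 0: numerator ~ 3·x, denominator ~ x.
The limit of the ratio is 3.

Final answer: 3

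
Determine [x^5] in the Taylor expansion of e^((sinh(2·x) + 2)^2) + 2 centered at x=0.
Expand to order 5: e^((sinh(2·x) + 2)^2) + 2 = 13712·x^5·e^(4)/15 + 1064·x^4·e^(4)/3 + 368·x^3·e^(4)/3 + 36·x^2·e^(4) + 8·x·e^(4) + 2 + e^(4) + O(x^6).
The coefficient of x^5 is 13712·e^(4)/15.

Final answer: 13712·e^(4)/15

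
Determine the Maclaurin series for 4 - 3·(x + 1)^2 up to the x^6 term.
-3·x^2 - 6·x + 1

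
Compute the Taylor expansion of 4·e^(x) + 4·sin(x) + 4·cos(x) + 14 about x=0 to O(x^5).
x^4/3 + 8·x + 22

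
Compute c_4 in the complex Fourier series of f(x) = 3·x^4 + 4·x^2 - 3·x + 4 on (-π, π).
Compute the real Fourier coefficients first: a_4 = 7/16 + 3·π^2/2, b_4 = 3/2.
Then c_4 = (a_4 − i·b_4)/2 = 7/32 + 3·π^2/4 - 3·i/4.

Final answer: 7/32 + 3·π^2/4 - 3·i/4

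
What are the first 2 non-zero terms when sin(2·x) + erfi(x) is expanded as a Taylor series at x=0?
x^3·(-4/3 + 2/(3·√(π))) + x·(2/√(π) + 2)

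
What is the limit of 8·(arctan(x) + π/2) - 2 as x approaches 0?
Direct substitution at x = 0 gives -2 + 4·π.

Final answer: -2 + 4·π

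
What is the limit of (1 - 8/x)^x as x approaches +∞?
As x → +∞: this is the defining limit (1 - 8/x)^x → e^(-8).
Limit = e^(-8).

Final answer: e^(-8)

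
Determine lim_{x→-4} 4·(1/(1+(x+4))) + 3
Direct substitution at x = -4 gives 7.

Final answer: 7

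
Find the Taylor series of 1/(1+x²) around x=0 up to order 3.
1 - x^2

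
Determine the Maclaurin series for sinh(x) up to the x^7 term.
x^7/5040 + x^5/120 + x^3/6 + x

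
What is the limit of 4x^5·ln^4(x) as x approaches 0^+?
This is a 0·∞ indeterminate form at x → 0⁺.
Rewrite the product as 4·ln^4(x) / x^(-5) and apply L'Hôpital, or use the standard hierarchy x^(-5) ≫ |ln x|^4 as x → 0⁺.
The indeterminate product → 0, so the limit = 0.

Final answer: 0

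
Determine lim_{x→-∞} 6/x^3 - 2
Evaluate the dominant behaviour as x → -∞; each term tends to a finite value or vanishes.
Limit = -2.

Final answer: -2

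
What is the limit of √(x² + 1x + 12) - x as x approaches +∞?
This is an ∞ − ∞ indeterminate form.
Multiply and divide by the conjugate √(x²+1x + 12) + x; the x² terms cancel, leaving (1x + 12)/(√(x²+1x + 12)+x) → 1/2.
Limit = 1/2.

Final answer: 1/2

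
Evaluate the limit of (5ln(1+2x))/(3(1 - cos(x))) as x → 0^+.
Both numerator and denominator → 0 as x → 0^+; this is a 0/0 indeterminate form.
Expand each to leading order near x = 0: numerator ~ 10·x, denominator ~ 3·x^2/2.
The limit of the ratio is ∞.

Final answer: ∞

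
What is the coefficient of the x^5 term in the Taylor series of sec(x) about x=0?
Expand to order 5: sec(x) = 5·x^4/24 + x^2/2 + 1 + O(x^6).
The coefficient of x^5 is 0.

Final answer: 0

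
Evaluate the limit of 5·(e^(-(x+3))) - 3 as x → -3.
Direct substitution at x = -3 gives 2.

Final answer: 2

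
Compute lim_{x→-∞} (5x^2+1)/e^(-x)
This is an ∞/∞ indeterminate form as x → -∞.
Compare growth rates of the dominant terms (exponentials ≫ polynomials ≫ logarithms), or apply L'Hôpital's rule; the quotient → 0.
Limit = 0.

Final answer: 0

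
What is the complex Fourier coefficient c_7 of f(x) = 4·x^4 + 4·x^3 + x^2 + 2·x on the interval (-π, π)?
Compute the real Fourier coefficients first: a_7 = -32·π^2/49 - 4/2401, b_7 = 148/343 + 8·π^2/7.
Then c_7 = (a_7 − i·b_7)/2 = -16·π^2/49 - 2/2401 - 4·i·π^2/7 - 74·i/343.

Final answer: -16·π^2/49 - 2/2401 - 4·i·π^2/7 - 74·i/343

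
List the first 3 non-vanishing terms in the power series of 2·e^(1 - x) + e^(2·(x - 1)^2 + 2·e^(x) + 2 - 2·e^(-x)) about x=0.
x^2·(e + 2·e^(4)) - 2·e·x + 2·e + e^(4)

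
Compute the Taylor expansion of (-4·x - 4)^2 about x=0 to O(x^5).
16·x^2 + 32·x + 16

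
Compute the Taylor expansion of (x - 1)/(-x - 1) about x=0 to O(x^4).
-2·x^3 + 2·x^2 - 2·x + 1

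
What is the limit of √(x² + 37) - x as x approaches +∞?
This is an ∞ − ∞ indeterminate form.
Multiply and divide by the conjugate √(x²+37) + x; the x² terms cancel, leaving 37/(√(x²+37)+x) → 0.
Limit = 0.

Final answer: 0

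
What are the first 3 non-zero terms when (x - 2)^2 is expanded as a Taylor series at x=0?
x^2 - 4·x + 4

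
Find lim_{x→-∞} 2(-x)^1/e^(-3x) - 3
The quotient is an ∞/∞ indeterminate form as x → -∞.
Compare growth rates of the dominant terms (exponentials ≫ polynomials ≫ logarithms), or apply L'Hôpital's rule; the quotient → 0.
Adding the constant: 0 - 3 = -3. Limit = -3.

Final answer: -3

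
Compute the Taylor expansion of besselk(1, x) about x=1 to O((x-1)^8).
besselk(1, 1) + (-besselk(2, 1)/2 - besselk(0, 1)/2)·(x - 1) + (3·besselk(1, 1)/8 + besselk(3, 1)/8)·(x - 1)^2 + (-besselk(4, 1)/48 - besselk(2, 1)/12 - besselk(0, 1)/16)·(x - 1)^3 + (5·besselk(1, 1)/192 + 5·besselk(3, 1)/384 + besselk(5, 1)/384)·(x - 1)^4 + (-besselk(6, 1)/3840 - besselk(4, 1)/640 - besselk(2, 1)/256 - besselk(0, 1)/384)·(x - 1)^5 + (7·besselk(1, 1)/9216 + 7·besselk(3, 1)/15360 + 7·besselk(5, 1)/46080 + besselk(7, 1)/46080)·(x - 1)^6 + (-besselk(8, 1)/645120 - besselk(6, 1)/80640 - besselk(4, 1)/23040 - besselk(2, 1)/11520 - besselk(0, 1)/18432)·(x - 1)^7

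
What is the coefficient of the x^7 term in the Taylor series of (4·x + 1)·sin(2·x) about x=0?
Expand to order 7: (4·x + 1)·sin(2·x) = -8·x^7/315 + 16·x^6/15 + 4·x^5/15 - 16·x^4/3 - 4·x^3/3 + 8·x^2 + 2·x + O(x^8).
The coefficient of x^7 is -8/315.

Final answer: -8/315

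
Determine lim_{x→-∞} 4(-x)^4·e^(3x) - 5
The product is a 0·∞ indeterminate form at x → -∞.
Rewrite the product as 4(-x)^4 / e^(-3x) (an ∞/∞ form) and apply L'Hôpital, or use the standard hierarchy e^(3|x|) ≫ |(-x)^4| as x → -∞.
The indeterminate product → 0, so the limit = -5.

Final answer: -5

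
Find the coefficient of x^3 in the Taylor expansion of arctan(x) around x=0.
Expand to order 3: arctan(x) = -x^3/3 + x + O(x^4).
The coefficient of x^3 is -1/3.

Final answer: -1/3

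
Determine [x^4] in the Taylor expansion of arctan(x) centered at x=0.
Expand to order 4: arctan(x) = -x^3/3 + x + O(x^5).
The coefficient of x^4 is 0.

Final answer: 0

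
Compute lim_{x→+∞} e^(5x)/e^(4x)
This is an ∞/∞ indeterminate form as x → +∞.
Rewrite e^(5x)/e^(4x) = e^((5−4)x) = e^(x); the exponent coefficient is 1 > 0 so e^(x) → ∞.
Limit = ∞.

Final answer: ∞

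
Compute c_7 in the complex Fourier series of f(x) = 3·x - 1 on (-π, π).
Compute the real Fourier coefficients first: a_7 = 0, b_7 = 6/7.
Then c_7 = (a_7 − i·b_7)/2 = -3·i/7.

Final answer: -3·i/7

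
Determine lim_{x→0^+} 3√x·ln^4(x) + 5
The product is a 0·∞ indeterminate form at x → 0⁺.
Rewrite the product as 3·ln^4(x) / x^(-1/2) and apply L'Hôpital, or use the standard hierarchy x^(-1/2) ≫ |ln x|^4 as x → 0⁺.
The indeterminate product → 0, so the limit = 5.

Final answer: 5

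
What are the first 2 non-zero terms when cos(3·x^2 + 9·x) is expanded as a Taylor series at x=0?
1 - 81·x^2/2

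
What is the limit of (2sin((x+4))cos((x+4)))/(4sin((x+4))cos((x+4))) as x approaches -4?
Both numerator and denominator → 0 as x → -4; this is a 0/0 indeterminate form.
Expand each to leading order near x = -4: numerator ~ 2·(x + 4), denominator ~ 4·(x + 4).
The limit of the ratio is 1/2.

Final answer: 1/2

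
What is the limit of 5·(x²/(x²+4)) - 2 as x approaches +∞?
Evaluate the dominant behaviour as x → +∞; each term tends to a finite value or vanishes.
Limit = 3.

Final answer: 3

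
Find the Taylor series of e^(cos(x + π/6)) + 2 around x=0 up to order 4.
x^4·(-√(3)·e^(√(3)/2)/96 + 7·e^(√(3)/2)/128) + x^3·(e^(√(3)/2)/16 + √(3)·e^(√(3)/2)/8) + x^2·(-√(3)·e^(√(3)/2)/4 + e^(√(3)/2)/8) - x·e^(√(3)/2)/2 + 2 + e^(√(3)/2)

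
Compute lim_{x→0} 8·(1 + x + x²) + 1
Direct substitution at x = 0 gives 9.

Final answer: 9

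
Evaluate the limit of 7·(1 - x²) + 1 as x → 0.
Direct substitution at x = 0 gives 8.

Final answer: 8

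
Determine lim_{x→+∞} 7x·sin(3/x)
As x → +∞: let u = 3/x → 0⁺; then 7·x·sin(3/x) = 7·3·sin(u)/u → 7·3·1 = 21.
Limit = 21.

Final answer: 21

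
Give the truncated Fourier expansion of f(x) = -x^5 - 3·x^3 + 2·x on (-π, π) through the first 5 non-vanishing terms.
(-200 - 2·π^4 + 34·π^2)·sin(x) + (-2·π^2 + 1 + π^4)·sin(2·x) + (-2·π^4/3 - 14·π^2/27 + 136/81)·sin(3·x) + (-85/64 + 7·π^2/8 + π^4/2)·sin(4·x) + (-2·π^4/5 - 22·π^2/25 + 632/625)·sin(5·x)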